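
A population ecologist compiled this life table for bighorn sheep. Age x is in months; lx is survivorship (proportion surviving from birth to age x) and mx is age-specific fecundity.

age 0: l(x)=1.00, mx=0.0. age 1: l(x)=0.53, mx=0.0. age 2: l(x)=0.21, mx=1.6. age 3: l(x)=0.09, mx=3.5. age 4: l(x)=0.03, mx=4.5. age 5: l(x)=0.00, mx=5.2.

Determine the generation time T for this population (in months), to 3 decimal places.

lx·mx: 0, 0, 0.336, 0.315, 0.135, 0 → R0 = 0.786
x·lx·mx: 0, 0, 0.672, 0.945, 0.54, 0 → Σ = 2.157
T = 2.157 / 0.786 = 2.744275… → 2.744

2.744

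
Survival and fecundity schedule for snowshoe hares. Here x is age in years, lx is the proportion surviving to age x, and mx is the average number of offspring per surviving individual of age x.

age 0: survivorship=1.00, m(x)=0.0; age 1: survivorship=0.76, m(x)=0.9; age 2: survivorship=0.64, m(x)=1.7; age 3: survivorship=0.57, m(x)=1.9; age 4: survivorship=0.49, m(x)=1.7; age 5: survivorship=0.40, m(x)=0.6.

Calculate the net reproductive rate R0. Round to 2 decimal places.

3.93

lx·mx by age: 0, 0.684, 1.088, 1.083, 0.833, 0.24
R0 = Σ lx·mx = 3.928 → 3.93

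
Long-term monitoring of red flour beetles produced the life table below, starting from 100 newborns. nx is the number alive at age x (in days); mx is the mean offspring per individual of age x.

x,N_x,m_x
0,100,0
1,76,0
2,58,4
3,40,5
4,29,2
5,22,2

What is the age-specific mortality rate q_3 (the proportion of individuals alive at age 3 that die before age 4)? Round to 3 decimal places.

lx = nx/n0 = nx/100: 1, 0.76, 0.58, 0.4, 0.29, 0.22
q_3 = (l_3 − l_4) / l_3 = (0.4 − 0.29) / 0.4
     = 0.11 / 0.4 = 0.275 → 0.275

0.275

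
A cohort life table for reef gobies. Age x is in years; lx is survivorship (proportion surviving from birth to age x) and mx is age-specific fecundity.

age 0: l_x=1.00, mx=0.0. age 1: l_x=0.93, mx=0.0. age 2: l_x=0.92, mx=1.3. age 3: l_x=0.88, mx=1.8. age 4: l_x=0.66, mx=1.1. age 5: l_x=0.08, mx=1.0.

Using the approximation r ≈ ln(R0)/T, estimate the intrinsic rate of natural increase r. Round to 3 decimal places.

R0 = Σ lx·mx = 0 + 0 + 1.196 + 1.584 + 0.726 + 0.08 = 3.586
Σ x·lx·mx = 10.448; T = 10.448/3.586 = 2.91355…
r ≈ ln(R0)/T = ln(3.586)/2.91355… = 0.43831… → 0.438

0.438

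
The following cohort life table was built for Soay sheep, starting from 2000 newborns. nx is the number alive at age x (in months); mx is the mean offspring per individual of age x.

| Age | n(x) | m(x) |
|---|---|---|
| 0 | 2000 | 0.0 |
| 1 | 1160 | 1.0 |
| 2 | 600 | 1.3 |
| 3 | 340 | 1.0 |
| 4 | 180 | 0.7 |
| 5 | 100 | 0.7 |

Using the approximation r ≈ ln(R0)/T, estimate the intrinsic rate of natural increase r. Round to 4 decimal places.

lx = nx/n0 = nx/2000: 1, 0.58, 0.3, 0.17, 0.09, 0.05
R0 = Σ lx·mx = 0 + 0.58 + 0.39 + 0.17 + 0.063 + 0.035 = 1.238
Σ x·lx·mx = 2.297; T = 2.297/1.238 = 1.85541…
r ≈ ln(R0)/T = ln(1.238)/1.85541… = 0.115067… → 0.1151

0.1151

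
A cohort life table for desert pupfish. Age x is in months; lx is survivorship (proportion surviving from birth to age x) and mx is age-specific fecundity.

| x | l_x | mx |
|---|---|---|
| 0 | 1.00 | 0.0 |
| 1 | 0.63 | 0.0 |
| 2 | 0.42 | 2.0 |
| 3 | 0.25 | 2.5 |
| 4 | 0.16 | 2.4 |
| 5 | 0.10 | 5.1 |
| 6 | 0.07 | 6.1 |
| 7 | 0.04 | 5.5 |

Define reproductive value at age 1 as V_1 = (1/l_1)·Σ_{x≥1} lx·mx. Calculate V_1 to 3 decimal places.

4.771

lx·mx for x ≥ 1: 0, 0.84, 0.625, 0.384, 0.51, 0.427, 0.22 → sum = 3.006
V_1 = 3.006 / l_1 = 3.006 / 0.63 = 4.771429… → 4.771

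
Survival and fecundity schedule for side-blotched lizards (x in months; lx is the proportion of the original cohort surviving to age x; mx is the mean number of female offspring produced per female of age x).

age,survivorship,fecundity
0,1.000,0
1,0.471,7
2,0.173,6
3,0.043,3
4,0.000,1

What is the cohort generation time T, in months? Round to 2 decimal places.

lx·mx: 0, 3.297, 1.038, 0.129, 0 → R0 = 4.464
x·lx·mx: 0, 3.297, 2.076, 0.387, 0 → Σ = 5.76
T = 5.76 / 4.464 = 1.290323… → 1.29

1.29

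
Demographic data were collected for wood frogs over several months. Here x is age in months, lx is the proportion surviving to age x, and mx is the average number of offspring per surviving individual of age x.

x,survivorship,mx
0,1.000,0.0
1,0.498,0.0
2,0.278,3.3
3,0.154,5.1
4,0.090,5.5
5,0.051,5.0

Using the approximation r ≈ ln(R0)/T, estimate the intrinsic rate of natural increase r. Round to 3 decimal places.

R0 = Σ lx·mx = 0 + 0 + 0.9174 + 0.7854 + 0.495 + 0.255 = 2.4528
Σ x·lx·mx = 7.446; T = 7.446/2.4528 = 3.03571…
r ≈ ln(R0)/T = ln(2.4528)/3.03571… = 0.29556… → 0.296

0.296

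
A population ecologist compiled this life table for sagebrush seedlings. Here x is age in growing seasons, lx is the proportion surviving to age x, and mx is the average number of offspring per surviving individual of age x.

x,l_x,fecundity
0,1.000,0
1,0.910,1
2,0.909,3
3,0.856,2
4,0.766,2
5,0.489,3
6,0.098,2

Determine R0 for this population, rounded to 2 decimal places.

8.54

lx·mx by age: 0, 0.91, 2.727, 1.712, 1.532, 1.467, 0.196
R0 = Σ lx·mx = 8.544 → 8.54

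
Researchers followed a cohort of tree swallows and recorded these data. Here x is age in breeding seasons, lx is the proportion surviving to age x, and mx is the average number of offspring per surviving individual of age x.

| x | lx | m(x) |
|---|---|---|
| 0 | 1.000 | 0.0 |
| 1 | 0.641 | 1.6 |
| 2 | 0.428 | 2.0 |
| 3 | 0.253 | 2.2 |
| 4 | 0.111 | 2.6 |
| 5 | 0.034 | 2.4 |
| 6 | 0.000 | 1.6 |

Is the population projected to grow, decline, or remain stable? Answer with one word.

R0 = Σ lx·mx = 0 + 1.0256 + 0.856 + 0.5566 + 0.2886 + 0.0816 + 0 = 2.8084
R0 > 1, so the population is growing.

growing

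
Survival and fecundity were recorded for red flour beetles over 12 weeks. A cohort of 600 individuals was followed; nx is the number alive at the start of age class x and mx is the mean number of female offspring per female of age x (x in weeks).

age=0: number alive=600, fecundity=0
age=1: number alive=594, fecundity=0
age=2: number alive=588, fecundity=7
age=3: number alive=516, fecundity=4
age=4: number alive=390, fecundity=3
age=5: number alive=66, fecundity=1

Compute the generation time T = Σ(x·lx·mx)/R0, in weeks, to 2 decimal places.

2.62

lx = nx/n0 = nx/600: 1, 0.99, 0.98, 0.86, 0.65, 0.11
lx·mx: 0, 0, 6.86, 3.44, 1.95, 0.11 → R0 = 12.36
x·lx·mx: 0, 0, 13.72, 10.32, 7.8, 0.55 → Σ = 32.39
T = 32.39 / 12.36 = 2.62055… → 2.62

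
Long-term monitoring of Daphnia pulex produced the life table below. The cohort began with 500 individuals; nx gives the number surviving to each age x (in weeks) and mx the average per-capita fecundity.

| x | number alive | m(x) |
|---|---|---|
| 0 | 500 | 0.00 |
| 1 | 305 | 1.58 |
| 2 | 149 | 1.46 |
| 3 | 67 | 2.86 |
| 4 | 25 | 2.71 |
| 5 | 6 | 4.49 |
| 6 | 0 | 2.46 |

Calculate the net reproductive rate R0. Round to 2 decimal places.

lx = nx/n0 = nx/500: 1, 0.61, 0.298, 0.134, 0.05, 0.012, 0
lx·mx by age: 0, 0.9638, 0.43508, 0.38324, 0.1355, 0.05388, 0
R0 = Σ lx·mx = 1.9715 → 1.97

1.97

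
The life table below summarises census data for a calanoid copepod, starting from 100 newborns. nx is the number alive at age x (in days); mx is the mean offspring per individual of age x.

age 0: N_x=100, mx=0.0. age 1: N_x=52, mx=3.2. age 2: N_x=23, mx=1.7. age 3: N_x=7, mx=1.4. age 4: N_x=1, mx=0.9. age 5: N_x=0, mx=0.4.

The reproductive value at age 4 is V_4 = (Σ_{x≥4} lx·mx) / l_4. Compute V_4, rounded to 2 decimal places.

0.90

lx = nx/n0 = nx/100: 1, 0.52, 0.23, 0.07, 0.01, 0
lx·mx for x ≥ 4: 0.009, 0 → sum = 0.009
V_4 = 0.009 / l_4 = 0.009 / 0.01 = 0.9 → 0.90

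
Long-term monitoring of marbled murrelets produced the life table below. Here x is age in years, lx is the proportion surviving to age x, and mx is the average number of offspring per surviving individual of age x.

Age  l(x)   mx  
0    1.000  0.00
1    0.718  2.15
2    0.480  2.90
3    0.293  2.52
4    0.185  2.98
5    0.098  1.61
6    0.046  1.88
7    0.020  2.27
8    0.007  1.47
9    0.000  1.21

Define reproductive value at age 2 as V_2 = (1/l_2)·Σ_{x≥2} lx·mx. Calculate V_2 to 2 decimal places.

6.21

lx·mx for x ≥ 2: 1.392, 0.73836, 0.5513, 0.15778, 0.08648, 0.0454, 0.01029, 0 → sum = 2.98161
V_2 = 2.98161 / l_2 = 2.98161 / 0.48 = 6.211688… → 6.21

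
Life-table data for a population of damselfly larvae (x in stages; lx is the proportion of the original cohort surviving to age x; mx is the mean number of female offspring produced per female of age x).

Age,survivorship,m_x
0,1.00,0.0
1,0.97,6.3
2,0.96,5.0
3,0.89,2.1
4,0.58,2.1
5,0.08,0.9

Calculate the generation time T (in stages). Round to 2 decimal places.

lx·mx: 0, 6.111, 4.8, 1.869, 1.218, 0.072 → R0 = 14.07
x·lx·mx: 0, 6.111, 9.6, 5.607, 4.872, 0.36 → Σ = 26.55
T = 26.55 / 14.07 = 1.886994… → 1.89

1.89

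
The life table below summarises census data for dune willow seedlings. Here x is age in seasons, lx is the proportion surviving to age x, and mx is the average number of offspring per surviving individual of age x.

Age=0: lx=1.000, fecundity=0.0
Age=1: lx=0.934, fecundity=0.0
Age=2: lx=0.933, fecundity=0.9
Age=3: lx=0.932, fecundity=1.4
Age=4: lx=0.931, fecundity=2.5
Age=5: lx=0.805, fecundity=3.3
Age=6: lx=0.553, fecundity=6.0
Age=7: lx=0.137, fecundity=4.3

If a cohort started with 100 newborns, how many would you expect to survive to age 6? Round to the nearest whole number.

55

Expected survivors = N0 · l_6 = 100 × 0.553 = 55.3 → 55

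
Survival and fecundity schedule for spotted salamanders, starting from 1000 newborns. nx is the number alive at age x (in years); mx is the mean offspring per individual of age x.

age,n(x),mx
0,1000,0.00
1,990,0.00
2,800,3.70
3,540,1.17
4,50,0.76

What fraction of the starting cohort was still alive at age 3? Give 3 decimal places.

l_3 = n_3/n_0 = 540/1000 = 0.54 → 0.540

0.540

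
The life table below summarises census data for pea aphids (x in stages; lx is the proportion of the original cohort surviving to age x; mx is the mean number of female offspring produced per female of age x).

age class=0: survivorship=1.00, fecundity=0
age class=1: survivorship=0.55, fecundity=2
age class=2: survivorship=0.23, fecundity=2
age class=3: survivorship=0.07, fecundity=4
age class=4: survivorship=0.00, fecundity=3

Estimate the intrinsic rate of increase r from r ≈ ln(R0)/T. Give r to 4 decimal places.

0.3923

R0 = Σ lx·mx = 0 + 1.1 + 0.46 + 0.28 + 0 = 1.84
Σ x·lx·mx = 2.86; T = 2.86/1.84 = 1.55435…
r ≈ ln(R0)/T = ln(1.84)/1.55435… = 0.392297… → 0.3923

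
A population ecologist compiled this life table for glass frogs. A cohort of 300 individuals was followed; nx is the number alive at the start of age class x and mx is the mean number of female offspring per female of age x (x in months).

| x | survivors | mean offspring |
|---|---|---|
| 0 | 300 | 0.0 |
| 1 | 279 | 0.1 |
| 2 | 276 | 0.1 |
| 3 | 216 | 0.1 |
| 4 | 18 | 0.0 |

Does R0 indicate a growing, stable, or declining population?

lx = nx/n0 = nx/300: 1, 0.93, 0.92, 0.72, 0.06
R0 = Σ lx·mx = 0 + 0.093 + 0.092 + 0.072 + 0 = 0.257
R0 < 1, so the population is declining.

declining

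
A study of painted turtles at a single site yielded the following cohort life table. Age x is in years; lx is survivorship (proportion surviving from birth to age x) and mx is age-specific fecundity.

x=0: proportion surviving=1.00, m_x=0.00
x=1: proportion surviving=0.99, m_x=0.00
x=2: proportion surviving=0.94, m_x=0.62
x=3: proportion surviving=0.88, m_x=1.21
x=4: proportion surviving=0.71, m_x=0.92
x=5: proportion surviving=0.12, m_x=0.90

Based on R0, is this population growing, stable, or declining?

growing

R0 = Σ lx·mx = 0 + 0 + 0.5828 + 1.0648 + 0.6532 + 0.108 = 2.4088
R0 > 1, so the population is growing.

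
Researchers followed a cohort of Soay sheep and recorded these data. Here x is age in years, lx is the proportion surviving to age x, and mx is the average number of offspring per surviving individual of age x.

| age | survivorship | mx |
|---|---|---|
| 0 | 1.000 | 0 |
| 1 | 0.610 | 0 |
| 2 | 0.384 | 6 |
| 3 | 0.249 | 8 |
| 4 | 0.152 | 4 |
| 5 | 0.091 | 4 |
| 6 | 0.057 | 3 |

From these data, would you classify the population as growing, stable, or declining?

R0 = Σ lx·mx = 0 + 0 + 2.304 + 1.992 + 0.608 + 0.364 + 0.171 = 5.439
R0 > 1, so the population is growing.

growing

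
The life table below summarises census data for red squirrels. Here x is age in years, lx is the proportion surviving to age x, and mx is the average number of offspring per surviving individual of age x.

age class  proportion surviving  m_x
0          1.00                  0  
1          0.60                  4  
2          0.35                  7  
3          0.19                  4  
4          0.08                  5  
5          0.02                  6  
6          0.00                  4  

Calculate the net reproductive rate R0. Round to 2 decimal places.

lx·mx by age: 0, 2.4, 2.45, 0.76, 0.4, 0.12, 0
R0 = Σ lx·mx = 6.13 → 6.13

6.13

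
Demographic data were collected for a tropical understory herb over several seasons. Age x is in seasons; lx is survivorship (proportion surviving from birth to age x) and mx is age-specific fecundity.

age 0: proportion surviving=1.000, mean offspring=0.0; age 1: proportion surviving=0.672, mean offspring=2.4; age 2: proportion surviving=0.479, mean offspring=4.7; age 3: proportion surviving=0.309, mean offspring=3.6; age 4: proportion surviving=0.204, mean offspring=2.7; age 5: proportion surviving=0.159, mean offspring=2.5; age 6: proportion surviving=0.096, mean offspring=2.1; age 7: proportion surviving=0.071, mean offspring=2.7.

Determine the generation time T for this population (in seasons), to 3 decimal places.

lx·mx: 0, 1.6128, 2.2513, 1.1124, 0.5508, 0.3975, 0.2016, 0.1917 → R0 = 6.3181
x·lx·mx: 0, 1.6128, 4.5026, 3.3372, 2.2032, 1.9875, 1.2096, 1.3419 → Σ = 16.1948
T = 16.1948 / 6.3181 = 2.563239… → 2.563

2.563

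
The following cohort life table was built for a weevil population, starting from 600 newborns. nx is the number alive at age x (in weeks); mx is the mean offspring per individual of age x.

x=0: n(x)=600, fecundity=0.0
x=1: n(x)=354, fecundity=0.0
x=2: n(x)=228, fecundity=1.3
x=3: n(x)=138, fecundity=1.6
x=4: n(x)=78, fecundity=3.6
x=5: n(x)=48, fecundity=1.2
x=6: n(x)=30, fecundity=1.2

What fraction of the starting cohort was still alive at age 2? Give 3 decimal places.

0.380

l_2 = n_2/n_0 = 228/600 = 0.38 → 0.380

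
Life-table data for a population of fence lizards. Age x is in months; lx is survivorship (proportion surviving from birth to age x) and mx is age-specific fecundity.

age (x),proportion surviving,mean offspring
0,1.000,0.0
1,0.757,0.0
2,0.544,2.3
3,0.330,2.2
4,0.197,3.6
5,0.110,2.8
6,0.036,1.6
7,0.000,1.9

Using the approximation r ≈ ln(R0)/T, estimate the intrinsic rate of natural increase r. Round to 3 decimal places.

R0 = Σ lx·mx = 0 + 0 + 1.2512 + 0.726 + 0.7092 + 0.308 + 0.0576 + 0 = 3.052
Σ x·lx·mx = 9.4028; T = 9.4028/3.052 = 3.08087…
r ≈ ln(R0)/T = ln(3.052)/3.08087… = 0.36217… → 0.362

0.362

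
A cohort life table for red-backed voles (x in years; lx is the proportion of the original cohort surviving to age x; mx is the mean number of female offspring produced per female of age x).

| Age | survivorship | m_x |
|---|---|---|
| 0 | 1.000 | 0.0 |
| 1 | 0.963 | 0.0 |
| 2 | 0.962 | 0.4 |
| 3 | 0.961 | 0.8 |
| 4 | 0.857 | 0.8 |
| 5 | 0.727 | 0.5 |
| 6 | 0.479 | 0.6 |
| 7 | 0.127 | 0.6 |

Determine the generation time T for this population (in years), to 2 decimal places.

3.86

lx·mx: 0, 0, 0.3848, 0.7688, 0.6856, 0.3635, 0.2874, 0.0762 → R0 = 2.5663
x·lx·mx: 0, 0, 0.7696, 2.3064, 2.7424, 1.8175, 1.7244, 0.5334 → Σ = 9.8937
T = 9.8937 / 2.5663 = 3.855239… → 3.86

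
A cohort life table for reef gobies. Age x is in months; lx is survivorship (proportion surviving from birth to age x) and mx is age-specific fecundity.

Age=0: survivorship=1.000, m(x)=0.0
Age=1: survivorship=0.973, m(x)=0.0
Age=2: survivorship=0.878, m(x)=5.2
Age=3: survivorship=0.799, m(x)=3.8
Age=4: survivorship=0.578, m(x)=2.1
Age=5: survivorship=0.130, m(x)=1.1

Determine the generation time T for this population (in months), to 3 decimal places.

lx·mx: 0, 0, 4.5656, 3.0362, 1.2138, 0.143 → R0 = 8.9586
x·lx·mx: 0, 0, 9.1312, 9.1086, 4.8552, 0.715 → Σ = 23.81
T = 23.81 / 8.9586 = 2.657781… → 2.658

2.658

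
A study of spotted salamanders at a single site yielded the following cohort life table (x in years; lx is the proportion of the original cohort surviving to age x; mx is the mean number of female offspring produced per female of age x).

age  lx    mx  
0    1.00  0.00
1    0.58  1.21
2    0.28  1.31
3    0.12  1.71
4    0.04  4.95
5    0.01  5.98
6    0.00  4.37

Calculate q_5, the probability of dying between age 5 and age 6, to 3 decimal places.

1.000

q_5 = (l_5 − l_6) / l_5 = (0.01 − 0) / 0.01
     = 0.01 / 0.01 = 1 → 1.000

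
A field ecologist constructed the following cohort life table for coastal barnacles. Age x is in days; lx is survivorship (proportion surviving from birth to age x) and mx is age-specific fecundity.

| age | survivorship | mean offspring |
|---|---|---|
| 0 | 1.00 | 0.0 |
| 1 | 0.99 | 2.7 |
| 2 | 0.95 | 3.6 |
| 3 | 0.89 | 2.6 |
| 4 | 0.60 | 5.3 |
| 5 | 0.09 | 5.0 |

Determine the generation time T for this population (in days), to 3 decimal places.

lx·mx: 0, 2.673, 3.42, 2.314, 3.18, 0.45 → R0 = 12.037
x·lx·mx: 0, 2.673, 6.84, 6.942, 12.72, 2.25 → Σ = 31.425
T = 31.425 / 12.037 = 2.6107… → 2.611

2.611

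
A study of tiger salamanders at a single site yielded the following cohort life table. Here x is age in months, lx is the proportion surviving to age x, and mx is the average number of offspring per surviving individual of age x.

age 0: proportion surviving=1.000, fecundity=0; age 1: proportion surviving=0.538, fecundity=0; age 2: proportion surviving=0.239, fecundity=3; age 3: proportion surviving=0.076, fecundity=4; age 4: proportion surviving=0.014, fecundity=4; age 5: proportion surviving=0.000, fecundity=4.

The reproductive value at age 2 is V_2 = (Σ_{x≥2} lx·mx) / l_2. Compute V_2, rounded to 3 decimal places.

4.506

lx·mx for x ≥ 2: 0.717, 0.304, 0.056, 0 → sum = 1.077
V_2 = 1.077 / l_2 = 1.077 / 0.239 = 4.506276… → 4.506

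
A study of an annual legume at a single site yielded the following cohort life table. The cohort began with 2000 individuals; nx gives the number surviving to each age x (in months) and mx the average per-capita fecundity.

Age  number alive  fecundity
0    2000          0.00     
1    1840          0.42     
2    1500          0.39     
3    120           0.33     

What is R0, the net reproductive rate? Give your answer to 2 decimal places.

lx = nx/n0 = nx/2000: 1, 0.92, 0.75, 0.06
lx·mx by age: 0, 0.3864, 0.2925, 0.0198
R0 = Σ lx·mx = 0.6987 → 0.70

0.70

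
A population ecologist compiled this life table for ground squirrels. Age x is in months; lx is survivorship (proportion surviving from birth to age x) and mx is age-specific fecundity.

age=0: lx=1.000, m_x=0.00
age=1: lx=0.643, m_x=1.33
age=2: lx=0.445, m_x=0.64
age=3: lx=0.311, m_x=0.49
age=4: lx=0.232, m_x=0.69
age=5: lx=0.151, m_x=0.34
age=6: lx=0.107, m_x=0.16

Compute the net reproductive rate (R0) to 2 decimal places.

lx·mx by age: 0, 0.85519, 0.2848, 0.15239, 0.16008, 0.05134, 0.01712
R0 = Σ lx·mx = 1.52092 → 1.52

1.52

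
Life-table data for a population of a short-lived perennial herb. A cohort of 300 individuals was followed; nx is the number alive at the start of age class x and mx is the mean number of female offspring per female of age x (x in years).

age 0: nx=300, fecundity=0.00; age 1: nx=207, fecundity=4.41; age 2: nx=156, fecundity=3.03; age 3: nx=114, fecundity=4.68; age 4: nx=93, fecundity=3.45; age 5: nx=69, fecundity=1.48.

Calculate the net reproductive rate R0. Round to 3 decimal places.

7.807

lx = nx/n0 = nx/300: 1, 0.69, 0.52, 0.38, 0.31, 0.23
lx·mx by age: 0, 3.0429, 1.5756, 1.7784, 1.0695, 0.3404
R0 = Σ lx·mx = 7.8068 → 7.807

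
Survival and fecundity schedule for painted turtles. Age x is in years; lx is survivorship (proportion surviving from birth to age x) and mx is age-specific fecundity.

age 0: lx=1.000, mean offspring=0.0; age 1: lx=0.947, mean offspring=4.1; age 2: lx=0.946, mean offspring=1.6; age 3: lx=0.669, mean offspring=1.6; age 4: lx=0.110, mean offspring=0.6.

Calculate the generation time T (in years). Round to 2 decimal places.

lx·mx: 0, 3.8827, 1.5136, 1.0704, 0.066 → R0 = 6.5327
x·lx·mx: 0, 3.8827, 3.0272, 3.2112, 0.264 → Σ = 10.3851
T = 10.3851 / 6.5327 = 1.58971… → 1.59

1.59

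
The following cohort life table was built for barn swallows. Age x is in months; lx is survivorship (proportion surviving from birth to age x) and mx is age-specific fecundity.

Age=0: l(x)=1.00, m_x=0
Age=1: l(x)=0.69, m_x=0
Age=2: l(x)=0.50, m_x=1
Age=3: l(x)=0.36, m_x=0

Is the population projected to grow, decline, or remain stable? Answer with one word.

declining

R0 = Σ lx·mx = 0 + 0 + 0.5 + 0 = 0.5
R0 < 1, so the population is declining.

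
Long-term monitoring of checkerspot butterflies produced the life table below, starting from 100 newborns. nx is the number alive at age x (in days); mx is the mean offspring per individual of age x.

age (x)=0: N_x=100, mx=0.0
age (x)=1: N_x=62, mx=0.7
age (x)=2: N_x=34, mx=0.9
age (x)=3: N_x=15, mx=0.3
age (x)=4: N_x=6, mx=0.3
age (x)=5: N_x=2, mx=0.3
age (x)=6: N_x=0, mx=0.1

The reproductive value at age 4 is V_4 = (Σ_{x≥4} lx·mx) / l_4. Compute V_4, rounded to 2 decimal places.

0.40

lx = nx/n0 = nx/100: 1, 0.62, 0.34, 0.15, 0.06, 0.02, 0
lx·mx for x ≥ 4: 0.018, 0.006, 0 → sum = 0.024
V_4 = 0.024 / l_4 = 0.024 / 0.06 = 0.4 → 0.40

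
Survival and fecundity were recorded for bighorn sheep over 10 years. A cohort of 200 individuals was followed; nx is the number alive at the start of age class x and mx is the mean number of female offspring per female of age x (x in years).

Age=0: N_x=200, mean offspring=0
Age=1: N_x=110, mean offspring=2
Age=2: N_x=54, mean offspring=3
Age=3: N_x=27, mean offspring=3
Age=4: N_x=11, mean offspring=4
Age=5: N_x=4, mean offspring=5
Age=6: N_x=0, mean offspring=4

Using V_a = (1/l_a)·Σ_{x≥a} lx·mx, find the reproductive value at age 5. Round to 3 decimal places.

5.000

lx = nx/n0 = nx/200: 1, 0.55, 0.27, 0.135, 0.055, 0.02, 0
lx·mx for x ≥ 5: 0.1, 0 → sum = 0.1
V_5 = 0.1 / l_5 = 0.1 / 0.02 = 5 → 5.000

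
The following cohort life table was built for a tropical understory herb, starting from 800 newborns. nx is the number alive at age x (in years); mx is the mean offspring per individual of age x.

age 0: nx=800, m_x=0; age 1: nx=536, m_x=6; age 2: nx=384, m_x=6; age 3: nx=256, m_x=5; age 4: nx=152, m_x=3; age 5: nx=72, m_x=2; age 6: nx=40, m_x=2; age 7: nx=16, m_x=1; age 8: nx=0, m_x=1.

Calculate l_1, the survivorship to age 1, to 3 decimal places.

l_1 = n_1/n_0 = 536/800 = 0.67 → 0.670

0.670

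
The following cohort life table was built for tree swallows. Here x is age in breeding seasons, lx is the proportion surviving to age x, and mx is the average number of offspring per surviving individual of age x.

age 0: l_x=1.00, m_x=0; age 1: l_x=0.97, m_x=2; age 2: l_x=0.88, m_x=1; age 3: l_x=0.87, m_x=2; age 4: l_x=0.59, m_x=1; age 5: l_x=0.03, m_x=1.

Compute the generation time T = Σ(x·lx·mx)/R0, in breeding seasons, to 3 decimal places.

lx·mx: 0, 1.94, 0.88, 1.74, 0.59, 0.03 → R0 = 5.18
x·lx·mx: 0, 1.94, 1.76, 5.22, 2.36, 0.15 → Σ = 11.43
T = 11.43 / 5.18 = 2.206564… → 2.207

2.207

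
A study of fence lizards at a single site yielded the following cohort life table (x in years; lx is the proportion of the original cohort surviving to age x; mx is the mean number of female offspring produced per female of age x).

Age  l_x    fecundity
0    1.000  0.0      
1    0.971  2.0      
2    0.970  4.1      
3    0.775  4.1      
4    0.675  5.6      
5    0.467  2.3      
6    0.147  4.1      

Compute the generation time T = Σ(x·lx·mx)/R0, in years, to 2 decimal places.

lx·mx: 0, 1.942, 3.977, 3.1775, 3.78, 1.0741, 0.6027 → R0 = 14.5533
x·lx·mx: 0, 1.942, 7.954, 9.5325, 15.12, 5.3705, 3.6162 → Σ = 43.5352
T = 43.5352 / 14.5533 = 2.991431… → 2.99

2.99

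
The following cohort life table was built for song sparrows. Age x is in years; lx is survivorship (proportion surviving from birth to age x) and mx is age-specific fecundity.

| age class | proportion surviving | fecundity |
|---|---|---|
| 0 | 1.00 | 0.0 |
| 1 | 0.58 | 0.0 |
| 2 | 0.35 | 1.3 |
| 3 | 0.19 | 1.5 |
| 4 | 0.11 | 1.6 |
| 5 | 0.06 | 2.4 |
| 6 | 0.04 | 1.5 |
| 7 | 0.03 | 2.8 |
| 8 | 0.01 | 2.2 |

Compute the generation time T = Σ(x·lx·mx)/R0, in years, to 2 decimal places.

lx·mx: 0, 0, 0.455, 0.285, 0.176, 0.144, 0.06, 0.084, 0.022 → R0 = 1.226
x·lx·mx: 0, 0, 0.91, 0.855, 0.704, 0.72, 0.36, 0.588, 0.176 → Σ = 4.313
T = 4.313 / 1.226 = 3.517945… → 3.52

3.52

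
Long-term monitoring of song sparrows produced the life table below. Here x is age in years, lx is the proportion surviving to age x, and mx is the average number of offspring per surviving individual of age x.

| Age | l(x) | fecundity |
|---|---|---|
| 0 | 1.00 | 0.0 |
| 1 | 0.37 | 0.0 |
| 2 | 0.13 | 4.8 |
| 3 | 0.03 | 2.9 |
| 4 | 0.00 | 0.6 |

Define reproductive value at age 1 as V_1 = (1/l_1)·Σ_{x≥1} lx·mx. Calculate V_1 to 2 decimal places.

1.92

lx·mx for x ≥ 1: 0, 0.624, 0.087, 0 → sum = 0.711
V_1 = 0.711 / l_1 = 0.711 / 0.37 = 1.921622… → 1.92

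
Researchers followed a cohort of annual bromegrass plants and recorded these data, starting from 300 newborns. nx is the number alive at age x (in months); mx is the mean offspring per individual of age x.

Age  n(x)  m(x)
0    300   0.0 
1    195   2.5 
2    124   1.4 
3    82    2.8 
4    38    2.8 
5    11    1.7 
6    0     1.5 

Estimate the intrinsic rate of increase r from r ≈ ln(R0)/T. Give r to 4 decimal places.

lx = nx/n0 = nx/300: 1, 0.65, 0.41333…, 0.27333…, 0.12667…, 0.03667…, 0
R0 = Σ lx·mx = 0 + 1.625 + 0.57867… + 0.76533… + 0.35467… + 0.06233… + 0 = 3.386…
Σ x·lx·mx = 6.808667…; T = 6.808667…/3.386… = 2.01083…
r ≈ ln(R0)/T = ln(3.386…)/2.01083… = 0.606541… → 0.6065

0.6065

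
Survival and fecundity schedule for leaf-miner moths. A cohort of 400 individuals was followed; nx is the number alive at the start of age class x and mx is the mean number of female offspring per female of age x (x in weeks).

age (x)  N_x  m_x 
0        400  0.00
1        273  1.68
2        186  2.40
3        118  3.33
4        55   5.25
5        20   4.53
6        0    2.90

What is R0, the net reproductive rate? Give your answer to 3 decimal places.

lx = nx/n0 = nx/400: 1, 0.6825, 0.465, 0.295, 0.1375, 0.05, 0
lx·mx by age: 0, 1.1466, 1.116, 0.98235, 0.721875, 0.2265, 0
R0 = Σ lx·mx = 4.193325 → 4.193

4.193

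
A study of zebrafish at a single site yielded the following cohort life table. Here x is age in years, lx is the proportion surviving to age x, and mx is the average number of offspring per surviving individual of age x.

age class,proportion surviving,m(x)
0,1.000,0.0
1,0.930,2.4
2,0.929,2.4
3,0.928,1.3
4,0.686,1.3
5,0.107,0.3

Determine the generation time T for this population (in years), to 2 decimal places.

2.13

lx·mx: 0, 2.232, 2.2296, 1.2064, 0.8918, 0.0321 → R0 = 6.5919
x·lx·mx: 0, 2.232, 4.4592, 3.6192, 3.5672, 0.1605 → Σ = 14.0381
T = 14.0381 / 6.5919 = 2.129598… → 2.13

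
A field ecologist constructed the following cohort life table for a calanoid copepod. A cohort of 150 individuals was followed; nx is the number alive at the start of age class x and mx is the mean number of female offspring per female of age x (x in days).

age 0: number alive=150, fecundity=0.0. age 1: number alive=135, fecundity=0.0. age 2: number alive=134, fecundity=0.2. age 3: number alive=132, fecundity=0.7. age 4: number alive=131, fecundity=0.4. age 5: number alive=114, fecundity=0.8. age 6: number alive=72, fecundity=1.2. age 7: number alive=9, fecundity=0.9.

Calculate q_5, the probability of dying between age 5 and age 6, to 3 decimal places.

0.368

lx = nx/n0 = nx/150: 1, 0.9, 0.89333…, 0.88, 0.87333…, 0.76, 0.48, 0.06
q_5 = (l_5 − l_6) / l_5 = (0.76 − 0.48) / 0.76
     = 0.28 / 0.76 = 0.368421… → 0.368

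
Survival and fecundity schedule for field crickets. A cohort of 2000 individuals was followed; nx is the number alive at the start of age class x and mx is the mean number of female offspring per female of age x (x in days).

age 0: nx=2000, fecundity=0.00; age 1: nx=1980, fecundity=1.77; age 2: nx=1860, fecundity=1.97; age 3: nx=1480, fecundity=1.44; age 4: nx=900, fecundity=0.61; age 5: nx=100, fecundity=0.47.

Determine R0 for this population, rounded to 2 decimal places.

4.95

lx = nx/n0 = nx/2000: 1, 0.99, 0.93, 0.74, 0.45, 0.05
lx·mx by age: 0, 1.7523, 1.8321, 1.0656, 0.2745, 0.0235
R0 = Σ lx·mx = 4.948 → 4.95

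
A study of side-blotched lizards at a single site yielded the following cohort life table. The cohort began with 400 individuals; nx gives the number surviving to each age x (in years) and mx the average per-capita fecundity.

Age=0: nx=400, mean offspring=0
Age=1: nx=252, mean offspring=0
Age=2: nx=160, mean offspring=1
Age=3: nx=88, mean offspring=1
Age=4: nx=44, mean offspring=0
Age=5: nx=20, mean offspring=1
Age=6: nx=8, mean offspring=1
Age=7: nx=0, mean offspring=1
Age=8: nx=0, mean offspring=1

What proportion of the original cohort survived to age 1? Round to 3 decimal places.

l_1 = n_1/n_0 = 252/400 = 0.63 → 0.630

0.630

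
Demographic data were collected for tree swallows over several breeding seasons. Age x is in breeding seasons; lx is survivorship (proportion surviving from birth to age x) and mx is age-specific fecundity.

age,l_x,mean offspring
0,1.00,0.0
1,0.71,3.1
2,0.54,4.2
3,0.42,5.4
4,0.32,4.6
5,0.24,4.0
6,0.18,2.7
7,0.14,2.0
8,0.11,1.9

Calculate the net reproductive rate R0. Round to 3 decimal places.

10.144

lx·mx by age: 0, 2.201, 2.268, 2.268, 1.472, 0.96, 0.486, 0.28, 0.209
R0 = Σ lx·mx = 10.144 → 10.144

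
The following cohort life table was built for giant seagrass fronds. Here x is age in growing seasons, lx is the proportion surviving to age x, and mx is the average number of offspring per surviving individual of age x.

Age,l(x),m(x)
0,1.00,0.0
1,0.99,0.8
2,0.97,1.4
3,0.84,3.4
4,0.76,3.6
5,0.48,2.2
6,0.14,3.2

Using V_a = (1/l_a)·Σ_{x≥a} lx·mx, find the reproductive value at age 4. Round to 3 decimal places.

5.579

lx·mx for x ≥ 4: 2.736, 1.056, 0.448 → sum = 4.24
V_4 = 4.24 / l_4 = 4.24 / 0.76 = 5.578947… → 5.579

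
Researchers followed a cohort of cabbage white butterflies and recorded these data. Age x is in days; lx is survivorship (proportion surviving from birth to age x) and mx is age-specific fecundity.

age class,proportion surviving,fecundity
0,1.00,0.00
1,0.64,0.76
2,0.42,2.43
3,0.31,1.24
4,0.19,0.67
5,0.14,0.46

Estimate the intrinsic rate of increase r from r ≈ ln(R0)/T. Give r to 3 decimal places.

R0 = Σ lx·mx = 0 + 0.4864 + 1.0206 + 0.3844 + 0.1273 + 0.0644 = 2.0831
Σ x·lx·mx = 4.512; T = 4.512/2.0831 = 2.166…
r ≈ ln(R0)/T = ln(2.0831)/2.166… = 0.33881… → 0.339

0.339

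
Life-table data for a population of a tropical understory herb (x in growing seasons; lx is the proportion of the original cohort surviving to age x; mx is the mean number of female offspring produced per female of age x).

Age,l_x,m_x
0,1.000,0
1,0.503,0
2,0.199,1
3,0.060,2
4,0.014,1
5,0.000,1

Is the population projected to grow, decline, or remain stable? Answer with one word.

R0 = Σ lx·mx = 0 + 0 + 0.199 + 0.12 + 0.014 + 0 = 0.333
R0 < 1, so the population is declining.

declining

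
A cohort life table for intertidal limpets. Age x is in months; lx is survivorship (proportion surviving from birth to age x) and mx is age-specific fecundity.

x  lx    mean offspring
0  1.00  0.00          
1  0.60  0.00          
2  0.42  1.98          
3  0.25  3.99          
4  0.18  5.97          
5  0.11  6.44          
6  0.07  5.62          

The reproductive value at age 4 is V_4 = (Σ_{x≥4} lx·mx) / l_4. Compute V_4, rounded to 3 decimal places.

12.091

lx·mx for x ≥ 4: 1.0746, 0.7084, 0.3934 → sum = 2.1764
V_4 = 2.1764 / l_4 = 2.1764 / 0.18 = 12.091111… → 12.091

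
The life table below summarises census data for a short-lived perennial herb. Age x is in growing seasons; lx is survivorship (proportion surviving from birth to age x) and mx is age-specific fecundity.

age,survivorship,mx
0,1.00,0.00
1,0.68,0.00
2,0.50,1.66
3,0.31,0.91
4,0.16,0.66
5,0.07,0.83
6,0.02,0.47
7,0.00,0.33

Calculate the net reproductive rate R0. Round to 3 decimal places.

1.285

lx·mx by age: 0, 0, 0.83, 0.2821, 0.1056, 0.0581, 0.0094, 0
R0 = Σ lx·mx = 1.2852 → 1.285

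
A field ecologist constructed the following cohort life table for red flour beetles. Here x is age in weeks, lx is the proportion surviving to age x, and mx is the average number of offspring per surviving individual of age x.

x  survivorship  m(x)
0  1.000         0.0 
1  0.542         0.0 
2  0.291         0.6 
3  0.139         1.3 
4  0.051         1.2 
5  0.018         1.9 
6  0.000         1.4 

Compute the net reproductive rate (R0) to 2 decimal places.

0.45

lx·mx by age: 0, 0, 0.1746, 0.1807, 0.0612, 0.0342, 0
R0 = Σ lx·mx = 0.4507 → 0.45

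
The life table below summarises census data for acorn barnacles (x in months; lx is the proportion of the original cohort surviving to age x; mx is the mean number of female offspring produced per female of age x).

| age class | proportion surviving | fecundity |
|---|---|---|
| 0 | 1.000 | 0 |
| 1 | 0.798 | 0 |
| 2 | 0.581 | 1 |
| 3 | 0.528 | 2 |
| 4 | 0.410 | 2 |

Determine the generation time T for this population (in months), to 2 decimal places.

3.10

lx·mx: 0, 0, 0.581, 1.056, 0.82 → R0 = 2.457
x·lx·mx: 0, 0, 1.162, 3.168, 3.28 → Σ = 7.61
T = 7.61 / 2.457 = 3.097273… → 3.10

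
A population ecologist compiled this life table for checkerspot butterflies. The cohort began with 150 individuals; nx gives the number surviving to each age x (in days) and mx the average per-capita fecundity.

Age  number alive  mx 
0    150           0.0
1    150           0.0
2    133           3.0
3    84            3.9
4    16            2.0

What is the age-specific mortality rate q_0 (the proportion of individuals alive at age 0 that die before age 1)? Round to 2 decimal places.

0.00

lx = nx/n0 = nx/150: 1, 1, 0.88667…, 0.56, 0.10667…
q_0 = (l_0 − l_1) / l_0 = (1 − 1) / 1
     = 0 / 1 = 0 → 0.00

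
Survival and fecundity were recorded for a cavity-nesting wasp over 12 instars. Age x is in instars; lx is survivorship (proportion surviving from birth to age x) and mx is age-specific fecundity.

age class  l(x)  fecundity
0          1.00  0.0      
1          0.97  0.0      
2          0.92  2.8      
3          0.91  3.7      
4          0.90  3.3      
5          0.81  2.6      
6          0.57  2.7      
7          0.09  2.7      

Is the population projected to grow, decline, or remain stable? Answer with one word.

growing

R0 = Σ lx·mx = 0 + 0 + 2.576 + 3.367 + 2.97 + 2.106 + 1.539 + 0.243 = 12.801
R0 > 1, so the population is growing.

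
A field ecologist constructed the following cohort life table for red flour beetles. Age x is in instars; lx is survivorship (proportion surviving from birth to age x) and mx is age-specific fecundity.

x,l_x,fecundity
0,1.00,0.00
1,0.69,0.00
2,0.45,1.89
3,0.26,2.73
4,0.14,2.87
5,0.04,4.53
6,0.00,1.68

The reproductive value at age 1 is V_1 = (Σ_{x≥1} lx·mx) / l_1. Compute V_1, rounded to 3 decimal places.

3.106

lx·mx for x ≥ 1: 0, 0.8505, 0.7098, 0.4018, 0.1812, 0 → sum = 2.1433
V_1 = 2.1433 / l_1 = 2.1433 / 0.69 = 3.106232… → 3.106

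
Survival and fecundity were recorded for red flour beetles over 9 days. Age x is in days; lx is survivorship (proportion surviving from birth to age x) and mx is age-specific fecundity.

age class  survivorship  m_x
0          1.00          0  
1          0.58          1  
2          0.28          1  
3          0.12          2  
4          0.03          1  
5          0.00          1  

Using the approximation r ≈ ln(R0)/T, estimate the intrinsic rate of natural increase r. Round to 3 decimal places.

0.070

R0 = Σ lx·mx = 0 + 0.58 + 0.28 + 0.24 + 0.03 + 0 = 1.13
Σ x·lx·mx = 1.98; T = 1.98/1.13 = 1.75221…
r ≈ ln(R0)/T = ln(1.13)/1.75221… = 0.06975… → 0.070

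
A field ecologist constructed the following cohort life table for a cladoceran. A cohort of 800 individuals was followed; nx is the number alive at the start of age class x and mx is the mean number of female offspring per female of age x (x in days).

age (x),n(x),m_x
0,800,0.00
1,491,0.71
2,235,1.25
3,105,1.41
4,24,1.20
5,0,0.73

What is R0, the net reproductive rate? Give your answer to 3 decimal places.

1.024

lx = nx/n0 = nx/800: 1, 0.61375, 0.29375, 0.13125, 0.03, 0
lx·mx by age: 0, 0.435763…, 0.367188…, 0.185063…, 0.036, 0
R0 = Σ lx·mx = 1.024013… → 1.024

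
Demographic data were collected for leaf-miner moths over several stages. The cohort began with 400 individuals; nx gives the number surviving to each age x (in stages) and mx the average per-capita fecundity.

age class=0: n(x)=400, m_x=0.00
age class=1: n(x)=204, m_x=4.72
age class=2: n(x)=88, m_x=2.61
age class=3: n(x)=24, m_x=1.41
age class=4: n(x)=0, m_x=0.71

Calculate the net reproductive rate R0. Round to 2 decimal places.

3.07

lx = nx/n0 = nx/400: 1, 0.51, 0.22, 0.06, 0
lx·mx by age: 0, 2.4072, 0.5742, 0.0846, 0
R0 = Σ lx·mx = 3.066 → 3.07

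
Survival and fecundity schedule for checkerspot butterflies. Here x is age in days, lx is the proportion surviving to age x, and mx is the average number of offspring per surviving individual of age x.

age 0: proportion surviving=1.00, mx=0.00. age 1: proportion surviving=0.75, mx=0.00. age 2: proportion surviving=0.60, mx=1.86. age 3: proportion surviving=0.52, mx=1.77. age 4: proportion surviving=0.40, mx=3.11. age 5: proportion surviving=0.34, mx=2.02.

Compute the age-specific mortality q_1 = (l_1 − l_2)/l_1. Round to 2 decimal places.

0.20

q_1 = (l_1 − l_2) / l_1 = (0.75 − 0.6) / 0.75
     = 0.15 / 0.75 = 0.2 → 0.20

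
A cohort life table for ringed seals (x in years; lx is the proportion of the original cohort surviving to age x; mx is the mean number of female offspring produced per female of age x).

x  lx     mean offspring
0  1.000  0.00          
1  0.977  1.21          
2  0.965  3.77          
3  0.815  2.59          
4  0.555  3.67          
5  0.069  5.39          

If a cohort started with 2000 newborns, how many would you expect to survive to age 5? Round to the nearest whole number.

Expected survivors = N0 · l_5 = 2000 × 0.069 = 138 → 138

138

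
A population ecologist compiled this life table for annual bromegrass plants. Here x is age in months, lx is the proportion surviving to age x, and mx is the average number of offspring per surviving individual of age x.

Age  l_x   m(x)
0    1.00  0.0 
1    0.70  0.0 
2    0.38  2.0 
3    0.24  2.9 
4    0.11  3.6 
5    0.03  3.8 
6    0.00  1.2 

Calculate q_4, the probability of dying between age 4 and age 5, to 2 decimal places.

0.73

q_4 = (l_4 − l_5) / l_4 = (0.11 − 0.03) / 0.11
     = 0.08 / 0.11 = 0.727273… → 0.73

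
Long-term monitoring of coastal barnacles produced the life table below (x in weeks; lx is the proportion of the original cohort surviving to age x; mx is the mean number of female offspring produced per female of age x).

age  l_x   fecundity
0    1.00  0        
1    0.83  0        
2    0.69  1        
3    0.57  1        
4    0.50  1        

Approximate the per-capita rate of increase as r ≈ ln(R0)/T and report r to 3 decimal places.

0.195

R0 = Σ lx·mx = 0 + 0 + 0.69 + 0.57 + 0.5 = 1.76
Σ x·lx·mx = 5.09; T = 5.09/1.76 = 2.89205…
r ≈ ln(R0)/T = ln(1.76)/2.89205… = 0.19547… → 0.195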